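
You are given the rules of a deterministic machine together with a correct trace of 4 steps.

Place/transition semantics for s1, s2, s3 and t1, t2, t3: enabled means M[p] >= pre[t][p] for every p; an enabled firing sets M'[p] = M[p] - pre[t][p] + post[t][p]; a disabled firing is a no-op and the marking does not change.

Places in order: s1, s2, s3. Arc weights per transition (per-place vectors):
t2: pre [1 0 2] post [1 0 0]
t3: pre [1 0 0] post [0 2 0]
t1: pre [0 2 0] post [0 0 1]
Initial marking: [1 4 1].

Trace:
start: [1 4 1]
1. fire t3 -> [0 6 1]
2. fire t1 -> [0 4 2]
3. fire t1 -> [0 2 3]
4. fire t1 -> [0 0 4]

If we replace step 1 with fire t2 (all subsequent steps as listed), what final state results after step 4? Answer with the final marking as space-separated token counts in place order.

(re-executing from step 1 with the substitution; state before step 1: [1 4 1])
1. fire t2 -> [1 4 1]
2. fire t1 -> [1 2 2]
3. fire t1 -> [1 0 3]
4. fire t1 -> [1 0 3]

1 0 3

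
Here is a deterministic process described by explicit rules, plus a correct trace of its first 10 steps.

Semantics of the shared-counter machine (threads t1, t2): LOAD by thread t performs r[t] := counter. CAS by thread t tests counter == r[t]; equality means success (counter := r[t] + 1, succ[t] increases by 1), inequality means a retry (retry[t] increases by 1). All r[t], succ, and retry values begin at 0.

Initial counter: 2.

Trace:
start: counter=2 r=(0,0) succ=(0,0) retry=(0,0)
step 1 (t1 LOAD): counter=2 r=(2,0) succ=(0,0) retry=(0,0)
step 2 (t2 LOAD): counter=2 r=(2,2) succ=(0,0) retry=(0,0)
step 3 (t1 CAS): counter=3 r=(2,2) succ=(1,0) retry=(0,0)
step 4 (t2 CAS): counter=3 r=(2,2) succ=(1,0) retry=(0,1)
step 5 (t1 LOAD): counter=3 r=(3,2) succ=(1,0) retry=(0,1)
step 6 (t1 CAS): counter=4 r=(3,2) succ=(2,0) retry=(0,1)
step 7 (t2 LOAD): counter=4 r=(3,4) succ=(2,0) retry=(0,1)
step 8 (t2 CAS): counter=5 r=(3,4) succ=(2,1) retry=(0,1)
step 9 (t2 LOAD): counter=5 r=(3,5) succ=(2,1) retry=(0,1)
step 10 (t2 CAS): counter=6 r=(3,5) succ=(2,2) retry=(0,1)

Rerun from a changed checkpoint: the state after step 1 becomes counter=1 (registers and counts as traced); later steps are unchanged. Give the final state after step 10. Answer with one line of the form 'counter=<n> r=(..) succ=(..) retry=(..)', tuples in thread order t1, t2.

state after step 1 := counter=1 r=(2,0) succ=(0,0) retry=(0,0)
step 2 (t2 LOAD): counter=1 r=(2,1) succ=(0,0) retry=(0,0)
step 3 (t1 CAS): counter=1 r=(2,1) succ=(0,0) retry=(1,0)
step 4 (t2 CAS): counter=2 r=(2,1) succ=(0,1) retry=(1,0)
step 5 (t1 LOAD): counter=2 r=(2,1) succ=(0,1) retry=(1,0)
step 6 (t1 CAS): counter=3 r=(2,1) succ=(1,1) retry=(1,0)
step 7 (t2 LOAD): counter=3 r=(2,3) succ=(1,1) retry=(1,0)
step 8 (t2 CAS): counter=4 r=(2,3) succ=(1,2) retry=(1,0)
step 9 (t2 LOAD): counter=4 r=(2,4) succ=(1,2) retry=(1,0)
step 10 (t2 CAS): counter=5 r=(2,4) succ=(1,3) retry=(1,0)

counter=5 r=(2,4) succ=(1,3) retry=(1,0)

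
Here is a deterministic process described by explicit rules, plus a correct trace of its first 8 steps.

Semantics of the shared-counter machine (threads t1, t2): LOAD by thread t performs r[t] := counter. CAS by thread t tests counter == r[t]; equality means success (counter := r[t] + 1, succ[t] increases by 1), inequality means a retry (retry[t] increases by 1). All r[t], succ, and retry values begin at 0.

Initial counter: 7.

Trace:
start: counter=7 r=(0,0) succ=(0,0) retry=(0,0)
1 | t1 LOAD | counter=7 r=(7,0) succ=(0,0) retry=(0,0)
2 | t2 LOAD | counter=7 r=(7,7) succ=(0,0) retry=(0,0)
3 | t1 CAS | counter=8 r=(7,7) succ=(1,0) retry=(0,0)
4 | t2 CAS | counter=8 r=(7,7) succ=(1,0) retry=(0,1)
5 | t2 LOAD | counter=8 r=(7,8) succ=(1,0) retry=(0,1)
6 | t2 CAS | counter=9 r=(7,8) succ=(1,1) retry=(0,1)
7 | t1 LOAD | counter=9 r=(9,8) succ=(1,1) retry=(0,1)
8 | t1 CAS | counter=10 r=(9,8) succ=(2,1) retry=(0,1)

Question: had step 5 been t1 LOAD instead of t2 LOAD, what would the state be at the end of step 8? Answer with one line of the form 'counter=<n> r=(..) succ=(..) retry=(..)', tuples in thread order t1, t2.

(re-executing from step 5 with the substitution; state before step 5: counter=8 r=(7,7) succ=(1,0) retry=(0,1))
5 | t1 LOAD | counter=8 r=(8,7) succ=(1,0) retry=(0,1)
6 | t2 CAS | counter=8 r=(8,7) succ=(1,0) retry=(0,2)
7 | t1 LOAD | counter=8 r=(8,7) succ=(1,0) retry=(0,2)
8 | t1 CAS | counter=9 r=(8,7) succ=(2,0) retry=(0,2)

counter=9 r=(8,7) succ=(2,0) retry=(0,2)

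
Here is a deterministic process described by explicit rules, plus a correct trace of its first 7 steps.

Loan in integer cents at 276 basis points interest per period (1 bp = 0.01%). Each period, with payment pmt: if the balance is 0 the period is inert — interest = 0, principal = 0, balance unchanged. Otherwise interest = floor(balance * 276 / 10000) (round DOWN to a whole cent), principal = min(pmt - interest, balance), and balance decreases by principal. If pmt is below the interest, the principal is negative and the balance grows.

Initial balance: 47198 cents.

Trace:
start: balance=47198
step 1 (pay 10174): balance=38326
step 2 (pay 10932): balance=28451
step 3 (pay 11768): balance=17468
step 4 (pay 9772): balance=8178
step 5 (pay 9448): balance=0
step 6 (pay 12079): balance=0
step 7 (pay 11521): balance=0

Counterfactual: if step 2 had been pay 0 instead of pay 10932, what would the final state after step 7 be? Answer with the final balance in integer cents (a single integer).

0

(re-executing from step 2 with the substitution; state before step 2: balance=38326)
step 2 (pay 0): balance=39383
step 3 (pay 11768): balance=28701
step 4 (pay 9772): balance=19721
step 5 (pay 9448): balance=10817
step 6 (pay 12079): balance=0
step 7 (pay 11521): balance=0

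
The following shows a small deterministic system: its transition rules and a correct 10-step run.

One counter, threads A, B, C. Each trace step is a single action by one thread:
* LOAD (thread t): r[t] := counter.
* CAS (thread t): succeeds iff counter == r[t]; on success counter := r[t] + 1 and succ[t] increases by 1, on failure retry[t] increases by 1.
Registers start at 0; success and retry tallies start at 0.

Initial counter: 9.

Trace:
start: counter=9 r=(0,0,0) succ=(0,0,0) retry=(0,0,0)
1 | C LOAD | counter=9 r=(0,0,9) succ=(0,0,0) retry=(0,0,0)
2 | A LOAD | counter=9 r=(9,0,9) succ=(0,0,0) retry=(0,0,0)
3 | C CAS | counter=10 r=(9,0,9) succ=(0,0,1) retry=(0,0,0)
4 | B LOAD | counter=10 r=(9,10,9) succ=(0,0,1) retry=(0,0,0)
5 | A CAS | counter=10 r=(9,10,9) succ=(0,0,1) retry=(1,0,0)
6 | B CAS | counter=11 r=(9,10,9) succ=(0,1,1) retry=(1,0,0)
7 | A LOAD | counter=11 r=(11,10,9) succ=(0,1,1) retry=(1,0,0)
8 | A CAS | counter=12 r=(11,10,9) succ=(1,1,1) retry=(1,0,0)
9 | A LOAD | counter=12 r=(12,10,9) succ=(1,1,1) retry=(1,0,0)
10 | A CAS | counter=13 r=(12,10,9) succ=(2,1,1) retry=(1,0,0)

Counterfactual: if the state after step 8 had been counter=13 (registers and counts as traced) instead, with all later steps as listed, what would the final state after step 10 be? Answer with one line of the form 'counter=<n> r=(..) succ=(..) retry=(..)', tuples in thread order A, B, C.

counter=14 r=(13,10,9) succ=(2,1,1) retry=(1,0,0)

state after step 8 := counter=13 r=(11,10,9) succ=(1,1,1) retry=(1,0,0)
9 | A LOAD | counter=13 r=(13,10,9) succ=(1,1,1) retry=(1,0,0)
10 | A CAS | counter=14 r=(13,10,9) succ=(2,1,1) retry=(1,0,0)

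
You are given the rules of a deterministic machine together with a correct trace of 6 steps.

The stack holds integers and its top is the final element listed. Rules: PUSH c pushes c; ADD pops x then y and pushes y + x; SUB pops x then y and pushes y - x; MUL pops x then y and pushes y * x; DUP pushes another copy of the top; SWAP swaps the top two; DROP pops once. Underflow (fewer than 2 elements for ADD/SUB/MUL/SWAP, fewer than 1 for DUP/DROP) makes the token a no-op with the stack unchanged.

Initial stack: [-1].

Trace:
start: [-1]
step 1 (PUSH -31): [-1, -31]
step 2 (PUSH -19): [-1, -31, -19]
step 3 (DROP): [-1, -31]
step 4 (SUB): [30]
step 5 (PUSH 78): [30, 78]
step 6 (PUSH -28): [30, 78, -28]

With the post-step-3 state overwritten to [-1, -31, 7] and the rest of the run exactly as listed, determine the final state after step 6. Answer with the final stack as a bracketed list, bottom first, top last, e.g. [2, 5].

state after step 3 := [-1, -31, 7]
step 4 (SUB): [-1, -38]
step 5 (PUSH 78): [-1, -38, 78]
step 6 (PUSH -28): [-1, -38, 78, -28]

[-1, -38, 78, -28]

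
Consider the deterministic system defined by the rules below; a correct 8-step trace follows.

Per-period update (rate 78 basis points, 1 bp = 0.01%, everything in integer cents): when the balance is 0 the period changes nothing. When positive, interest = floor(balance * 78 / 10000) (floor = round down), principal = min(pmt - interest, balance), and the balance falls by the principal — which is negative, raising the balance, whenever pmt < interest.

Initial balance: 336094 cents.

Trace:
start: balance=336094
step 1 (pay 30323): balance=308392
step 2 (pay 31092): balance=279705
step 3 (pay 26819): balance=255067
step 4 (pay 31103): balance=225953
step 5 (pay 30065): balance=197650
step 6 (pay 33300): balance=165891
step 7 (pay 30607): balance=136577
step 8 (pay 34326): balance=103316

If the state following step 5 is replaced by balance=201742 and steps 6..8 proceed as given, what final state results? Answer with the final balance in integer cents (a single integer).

state after step 5 := balance=201742
step 6 (pay 33300): balance=170015
step 7 (pay 30607): balance=140734
step 8 (pay 34326): balance=107505

107505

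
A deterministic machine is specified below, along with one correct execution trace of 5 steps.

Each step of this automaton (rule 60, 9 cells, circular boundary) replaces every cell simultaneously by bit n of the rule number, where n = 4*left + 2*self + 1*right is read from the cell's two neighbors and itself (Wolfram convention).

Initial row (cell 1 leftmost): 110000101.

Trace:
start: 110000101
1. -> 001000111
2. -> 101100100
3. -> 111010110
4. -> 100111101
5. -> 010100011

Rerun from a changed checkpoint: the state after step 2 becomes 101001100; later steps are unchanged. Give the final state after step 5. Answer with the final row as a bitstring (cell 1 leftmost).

state after step 2 := 101001100
3. -> 111101010
4. -> 100011111
5. -> 010010000

010010000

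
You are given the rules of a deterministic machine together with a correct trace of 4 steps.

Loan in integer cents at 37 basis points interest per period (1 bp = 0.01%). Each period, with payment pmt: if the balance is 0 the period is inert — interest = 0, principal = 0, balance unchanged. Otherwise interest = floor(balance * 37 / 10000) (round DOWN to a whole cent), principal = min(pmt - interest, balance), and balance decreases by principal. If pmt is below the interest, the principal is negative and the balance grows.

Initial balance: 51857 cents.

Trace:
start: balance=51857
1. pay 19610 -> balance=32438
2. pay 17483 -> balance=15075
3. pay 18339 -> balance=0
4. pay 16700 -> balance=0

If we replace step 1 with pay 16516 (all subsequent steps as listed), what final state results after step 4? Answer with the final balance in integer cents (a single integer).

(re-executing from step 1 with the substitution; state before step 1: balance=51857)
1. pay 16516 -> balance=35532
2. pay 17483 -> balance=18180
3. pay 18339 -> balance=0
4. pay 16700 -> balance=0

0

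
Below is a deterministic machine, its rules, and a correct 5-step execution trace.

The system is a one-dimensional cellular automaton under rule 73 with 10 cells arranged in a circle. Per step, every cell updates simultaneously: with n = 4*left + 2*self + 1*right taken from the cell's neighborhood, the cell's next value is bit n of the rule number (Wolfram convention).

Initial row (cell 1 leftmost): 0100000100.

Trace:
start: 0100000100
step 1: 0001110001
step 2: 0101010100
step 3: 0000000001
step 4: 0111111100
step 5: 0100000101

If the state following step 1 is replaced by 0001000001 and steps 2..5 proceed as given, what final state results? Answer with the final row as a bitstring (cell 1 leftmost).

0001111111

state after step 1 := 0001000001
step 2: 0100011100
step 3: 0001010101
step 4: 0100000000
step 5: 0001111111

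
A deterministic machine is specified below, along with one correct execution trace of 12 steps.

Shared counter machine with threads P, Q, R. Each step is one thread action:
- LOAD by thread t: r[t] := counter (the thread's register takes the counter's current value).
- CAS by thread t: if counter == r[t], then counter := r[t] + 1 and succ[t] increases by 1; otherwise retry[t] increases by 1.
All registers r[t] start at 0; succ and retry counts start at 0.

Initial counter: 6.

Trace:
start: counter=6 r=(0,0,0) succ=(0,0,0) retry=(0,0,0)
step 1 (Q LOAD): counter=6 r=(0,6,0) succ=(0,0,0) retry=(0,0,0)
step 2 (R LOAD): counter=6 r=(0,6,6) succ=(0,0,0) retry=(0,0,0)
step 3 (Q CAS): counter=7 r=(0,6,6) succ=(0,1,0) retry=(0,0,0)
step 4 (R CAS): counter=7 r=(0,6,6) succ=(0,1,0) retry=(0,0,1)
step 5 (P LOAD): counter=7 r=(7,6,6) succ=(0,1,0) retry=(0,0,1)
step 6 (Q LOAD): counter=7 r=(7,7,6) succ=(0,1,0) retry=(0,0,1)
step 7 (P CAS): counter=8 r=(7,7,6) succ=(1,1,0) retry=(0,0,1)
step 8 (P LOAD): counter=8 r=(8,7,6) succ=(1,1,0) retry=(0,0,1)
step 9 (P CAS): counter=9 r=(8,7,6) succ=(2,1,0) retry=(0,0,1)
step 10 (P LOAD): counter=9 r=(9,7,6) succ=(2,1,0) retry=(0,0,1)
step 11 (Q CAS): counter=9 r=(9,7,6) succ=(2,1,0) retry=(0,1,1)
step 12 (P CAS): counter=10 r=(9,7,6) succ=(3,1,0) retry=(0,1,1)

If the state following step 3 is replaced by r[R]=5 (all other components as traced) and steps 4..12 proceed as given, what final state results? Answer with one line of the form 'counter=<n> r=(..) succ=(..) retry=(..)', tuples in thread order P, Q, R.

state after step 3 := counter=7 r=(0,6,5) succ=(0,1,0) retry=(0,0,0)
step 4 (R CAS): counter=7 r=(0,6,5) succ=(0,1,0) retry=(0,0,1)
step 5 (P LOAD): counter=7 r=(7,6,5) succ=(0,1,0) retry=(0,0,1)
step 6 (Q LOAD): counter=7 r=(7,7,5) succ=(0,1,0) retry=(0,0,1)
step 7 (P CAS): counter=8 r=(7,7,5) succ=(1,1,0) retry=(0,0,1)
step 8 (P LOAD): counter=8 r=(8,7,5) succ=(1,1,0) retry=(0,0,1)
step 9 (P CAS): counter=9 r=(8,7,5) succ=(2,1,0) retry=(0,0,1)
step 10 (P LOAD): counter=9 r=(9,7,5) succ=(2,1,0) retry=(0,0,1)
step 11 (Q CAS): counter=9 r=(9,7,5) succ=(2,1,0) retry=(0,1,1)
step 12 (P CAS): counter=10 r=(9,7,5) succ=(3,1,0) retry=(0,1,1)

counter=10 r=(9,7,5) succ=(3,1,0) retry=(0,1,1)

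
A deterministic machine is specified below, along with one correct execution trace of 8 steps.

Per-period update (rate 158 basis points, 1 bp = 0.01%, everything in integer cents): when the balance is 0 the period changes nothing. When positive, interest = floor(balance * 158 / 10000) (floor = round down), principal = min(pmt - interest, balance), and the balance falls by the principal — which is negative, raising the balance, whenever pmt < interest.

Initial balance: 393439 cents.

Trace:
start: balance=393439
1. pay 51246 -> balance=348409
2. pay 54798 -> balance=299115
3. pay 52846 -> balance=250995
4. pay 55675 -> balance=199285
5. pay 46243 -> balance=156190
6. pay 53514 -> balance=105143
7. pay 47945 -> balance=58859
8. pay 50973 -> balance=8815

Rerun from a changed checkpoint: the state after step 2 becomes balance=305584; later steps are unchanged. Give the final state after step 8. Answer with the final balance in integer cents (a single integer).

state after step 2 := balance=305584
3. pay 52846 -> balance=257566
4. pay 55675 -> balance=205960
5. pay 46243 -> balance=162971
6. pay 53514 -> balance=112031
7. pay 47945 -> balance=65856
8. pay 50973 -> balance=15923

15923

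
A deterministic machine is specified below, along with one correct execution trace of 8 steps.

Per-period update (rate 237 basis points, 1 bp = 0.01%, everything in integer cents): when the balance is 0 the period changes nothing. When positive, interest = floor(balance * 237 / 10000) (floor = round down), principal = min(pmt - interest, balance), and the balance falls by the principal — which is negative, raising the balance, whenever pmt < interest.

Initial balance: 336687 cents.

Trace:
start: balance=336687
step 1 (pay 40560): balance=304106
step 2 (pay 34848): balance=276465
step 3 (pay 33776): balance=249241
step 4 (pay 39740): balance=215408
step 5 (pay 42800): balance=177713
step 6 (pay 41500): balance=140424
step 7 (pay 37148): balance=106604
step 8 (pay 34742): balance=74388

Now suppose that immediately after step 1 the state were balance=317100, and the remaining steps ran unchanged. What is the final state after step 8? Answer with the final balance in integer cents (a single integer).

89695

state after step 1 := balance=317100
step 2 (pay 34848): balance=289767
step 3 (pay 33776): balance=262858
step 4 (pay 39740): balance=229347
step 5 (pay 42800): balance=191982
step 6 (pay 41500): balance=155031
step 7 (pay 37148): balance=121557
step 8 (pay 34742): balance=89695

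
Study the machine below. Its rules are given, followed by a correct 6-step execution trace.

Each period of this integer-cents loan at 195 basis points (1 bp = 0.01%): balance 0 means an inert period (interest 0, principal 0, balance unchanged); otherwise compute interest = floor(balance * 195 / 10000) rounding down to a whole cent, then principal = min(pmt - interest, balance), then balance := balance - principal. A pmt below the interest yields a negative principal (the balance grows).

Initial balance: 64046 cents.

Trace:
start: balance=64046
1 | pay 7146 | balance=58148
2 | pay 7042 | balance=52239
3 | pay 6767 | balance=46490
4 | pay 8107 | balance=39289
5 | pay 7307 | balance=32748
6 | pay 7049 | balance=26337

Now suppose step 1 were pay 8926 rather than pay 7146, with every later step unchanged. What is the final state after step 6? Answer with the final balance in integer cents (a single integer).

24378

(re-executing from step 1 with the substitution; state before step 1: balance=64046)
1 | pay 8926 | balance=56368
2 | pay 7042 | balance=50425
3 | pay 6767 | balance=44641
4 | pay 8107 | balance=37404
5 | pay 7307 | balance=30826
6 | pay 7049 | balance=24378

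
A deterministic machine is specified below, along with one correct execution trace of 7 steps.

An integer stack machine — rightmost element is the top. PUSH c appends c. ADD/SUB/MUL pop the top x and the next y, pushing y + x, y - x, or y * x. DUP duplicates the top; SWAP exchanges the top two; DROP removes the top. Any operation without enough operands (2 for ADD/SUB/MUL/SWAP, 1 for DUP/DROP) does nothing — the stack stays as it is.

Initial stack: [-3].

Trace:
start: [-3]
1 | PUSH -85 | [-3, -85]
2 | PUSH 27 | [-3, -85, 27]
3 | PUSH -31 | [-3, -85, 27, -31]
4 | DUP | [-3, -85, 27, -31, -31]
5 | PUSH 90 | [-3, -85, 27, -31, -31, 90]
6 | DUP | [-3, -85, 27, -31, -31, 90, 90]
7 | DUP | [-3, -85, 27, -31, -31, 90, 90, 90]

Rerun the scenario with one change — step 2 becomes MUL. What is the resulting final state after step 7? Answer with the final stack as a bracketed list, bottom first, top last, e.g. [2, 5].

[255, -31, -31, 90, 90, 90]

(re-executing from step 2 with the substitution; state before step 2: [-3, -85])
2 | MUL | [255]
3 | PUSH -31 | [255, -31]
4 | DUP | [255, -31, -31]
5 | PUSH 90 | [255, -31, -31, 90]
6 | DUP | [255, -31, -31, 90, 90]
7 | DUP | [255, -31, -31, 90, 90, 90]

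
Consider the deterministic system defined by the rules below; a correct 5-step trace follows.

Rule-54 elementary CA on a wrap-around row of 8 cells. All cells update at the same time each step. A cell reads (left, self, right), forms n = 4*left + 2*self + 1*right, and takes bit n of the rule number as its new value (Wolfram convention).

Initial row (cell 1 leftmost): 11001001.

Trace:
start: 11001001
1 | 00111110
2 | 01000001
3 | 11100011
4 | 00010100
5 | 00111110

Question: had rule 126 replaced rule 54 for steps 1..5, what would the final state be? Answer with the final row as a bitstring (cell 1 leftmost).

00011100

(re-executing steps 1..5 under rule 126; state before step 1: 11001001)
1 | 01111111
2 | 11000001
3 | 01100011
4 | 11110111
5 | 00011100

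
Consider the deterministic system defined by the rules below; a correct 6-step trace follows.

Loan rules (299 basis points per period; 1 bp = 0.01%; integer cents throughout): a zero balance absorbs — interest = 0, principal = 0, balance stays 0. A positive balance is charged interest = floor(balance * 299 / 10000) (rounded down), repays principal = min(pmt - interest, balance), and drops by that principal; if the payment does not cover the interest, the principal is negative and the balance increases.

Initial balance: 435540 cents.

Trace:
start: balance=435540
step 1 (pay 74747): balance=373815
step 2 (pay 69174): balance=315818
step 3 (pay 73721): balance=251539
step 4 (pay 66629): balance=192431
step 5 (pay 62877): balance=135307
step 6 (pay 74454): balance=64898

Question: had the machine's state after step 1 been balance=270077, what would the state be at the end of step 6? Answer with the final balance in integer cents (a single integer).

state after step 1 := balance=270077
step 2 (pay 69174): balance=208978
step 3 (pay 73721): balance=141505
step 4 (pay 66629): balance=79106
step 5 (pay 62877): balance=18594
step 6 (pay 74454): balance=0

0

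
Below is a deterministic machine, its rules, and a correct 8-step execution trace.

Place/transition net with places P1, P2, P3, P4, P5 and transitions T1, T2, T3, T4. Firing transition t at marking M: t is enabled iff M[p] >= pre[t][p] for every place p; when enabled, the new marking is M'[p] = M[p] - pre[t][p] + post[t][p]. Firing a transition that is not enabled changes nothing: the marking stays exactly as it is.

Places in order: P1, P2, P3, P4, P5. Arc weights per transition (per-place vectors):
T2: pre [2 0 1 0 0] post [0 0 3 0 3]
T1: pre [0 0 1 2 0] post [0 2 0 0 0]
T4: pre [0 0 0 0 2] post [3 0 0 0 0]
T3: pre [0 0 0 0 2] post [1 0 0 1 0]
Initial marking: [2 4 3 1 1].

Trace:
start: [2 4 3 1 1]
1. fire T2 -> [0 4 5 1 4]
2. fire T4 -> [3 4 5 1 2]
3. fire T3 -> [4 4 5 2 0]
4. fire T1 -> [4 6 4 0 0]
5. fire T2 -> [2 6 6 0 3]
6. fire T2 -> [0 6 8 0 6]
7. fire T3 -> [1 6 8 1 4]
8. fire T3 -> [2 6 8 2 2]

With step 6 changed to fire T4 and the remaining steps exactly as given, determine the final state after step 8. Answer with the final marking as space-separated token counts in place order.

(re-executing from step 6 with the substitution; state before step 6: [2 6 6 0 3])
6. fire T4 -> [5 6 6 0 1]
7. fire T3 -> [5 6 6 0 1]
8. fire T3 -> [5 6 6 0 1]

5 6 6 0 1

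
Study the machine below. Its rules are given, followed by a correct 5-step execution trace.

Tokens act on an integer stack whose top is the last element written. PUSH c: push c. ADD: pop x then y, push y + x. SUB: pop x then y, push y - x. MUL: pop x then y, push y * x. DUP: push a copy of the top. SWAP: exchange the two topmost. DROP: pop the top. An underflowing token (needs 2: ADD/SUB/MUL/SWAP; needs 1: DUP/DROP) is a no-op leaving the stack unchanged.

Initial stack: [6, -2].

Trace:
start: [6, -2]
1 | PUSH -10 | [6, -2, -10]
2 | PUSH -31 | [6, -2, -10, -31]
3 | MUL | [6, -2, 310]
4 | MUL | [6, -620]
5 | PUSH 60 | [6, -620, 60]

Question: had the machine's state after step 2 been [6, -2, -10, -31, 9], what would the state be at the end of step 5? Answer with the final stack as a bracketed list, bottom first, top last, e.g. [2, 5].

state after step 2 := [6, -2, -10, -31, 9]
3 | MUL | [6, -2, -10, -279]
4 | MUL | [6, -2, 2790]
5 | PUSH 60 | [6, -2, 2790, 60]

[6, -2, 2790, 60]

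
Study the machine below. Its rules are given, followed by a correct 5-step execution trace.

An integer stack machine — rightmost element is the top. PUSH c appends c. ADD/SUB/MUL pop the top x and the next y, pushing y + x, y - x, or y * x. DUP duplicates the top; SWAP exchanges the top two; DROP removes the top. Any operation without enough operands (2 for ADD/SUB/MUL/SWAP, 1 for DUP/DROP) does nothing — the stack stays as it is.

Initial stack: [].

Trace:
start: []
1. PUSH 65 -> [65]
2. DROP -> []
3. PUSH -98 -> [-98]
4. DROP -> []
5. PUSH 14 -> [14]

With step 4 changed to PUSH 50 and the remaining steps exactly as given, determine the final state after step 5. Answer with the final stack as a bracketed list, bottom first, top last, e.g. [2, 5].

(re-executing from step 4 with the substitution; state before step 4: [-98])
4. PUSH 50 -> [-98, 50]
5. PUSH 14 -> [-98, 50, 14]

[-98, 50, 14]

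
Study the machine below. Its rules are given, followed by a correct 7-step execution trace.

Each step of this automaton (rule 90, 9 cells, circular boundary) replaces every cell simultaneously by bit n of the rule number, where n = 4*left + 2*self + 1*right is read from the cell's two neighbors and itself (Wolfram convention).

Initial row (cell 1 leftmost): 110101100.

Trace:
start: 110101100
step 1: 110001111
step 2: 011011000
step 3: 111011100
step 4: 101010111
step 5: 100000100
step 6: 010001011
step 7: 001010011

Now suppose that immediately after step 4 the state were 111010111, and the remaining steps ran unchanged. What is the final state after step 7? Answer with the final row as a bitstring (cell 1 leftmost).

state after step 4 := 111010111
step 5: 001000100
step 6: 010101010
step 7: 100000001

100000001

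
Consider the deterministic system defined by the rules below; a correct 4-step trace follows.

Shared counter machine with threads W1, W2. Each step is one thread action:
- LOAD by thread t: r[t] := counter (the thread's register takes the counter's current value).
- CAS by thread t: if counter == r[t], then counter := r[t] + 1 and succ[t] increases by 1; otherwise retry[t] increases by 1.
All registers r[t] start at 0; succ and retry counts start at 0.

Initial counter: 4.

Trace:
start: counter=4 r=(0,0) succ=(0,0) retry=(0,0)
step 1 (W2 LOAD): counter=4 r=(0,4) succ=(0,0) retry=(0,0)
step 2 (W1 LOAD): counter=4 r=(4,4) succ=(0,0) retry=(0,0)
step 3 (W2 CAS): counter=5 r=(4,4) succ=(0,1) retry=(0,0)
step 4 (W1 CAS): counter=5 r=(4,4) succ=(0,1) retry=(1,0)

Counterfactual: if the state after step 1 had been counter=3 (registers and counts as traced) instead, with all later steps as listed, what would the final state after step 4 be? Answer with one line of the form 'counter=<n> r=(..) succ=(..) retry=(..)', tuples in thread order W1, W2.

state after step 1 := counter=3 r=(0,4) succ=(0,0) retry=(0,0)
step 2 (W1 LOAD): counter=3 r=(3,4) succ=(0,0) retry=(0,0)
step 3 (W2 CAS): counter=3 r=(3,4) succ=(0,0) retry=(0,1)
step 4 (W1 CAS): counter=4 r=(3,4) succ=(1,0) retry=(0,1)

counter=4 r=(3,4) succ=(1,0) retry=(0,1)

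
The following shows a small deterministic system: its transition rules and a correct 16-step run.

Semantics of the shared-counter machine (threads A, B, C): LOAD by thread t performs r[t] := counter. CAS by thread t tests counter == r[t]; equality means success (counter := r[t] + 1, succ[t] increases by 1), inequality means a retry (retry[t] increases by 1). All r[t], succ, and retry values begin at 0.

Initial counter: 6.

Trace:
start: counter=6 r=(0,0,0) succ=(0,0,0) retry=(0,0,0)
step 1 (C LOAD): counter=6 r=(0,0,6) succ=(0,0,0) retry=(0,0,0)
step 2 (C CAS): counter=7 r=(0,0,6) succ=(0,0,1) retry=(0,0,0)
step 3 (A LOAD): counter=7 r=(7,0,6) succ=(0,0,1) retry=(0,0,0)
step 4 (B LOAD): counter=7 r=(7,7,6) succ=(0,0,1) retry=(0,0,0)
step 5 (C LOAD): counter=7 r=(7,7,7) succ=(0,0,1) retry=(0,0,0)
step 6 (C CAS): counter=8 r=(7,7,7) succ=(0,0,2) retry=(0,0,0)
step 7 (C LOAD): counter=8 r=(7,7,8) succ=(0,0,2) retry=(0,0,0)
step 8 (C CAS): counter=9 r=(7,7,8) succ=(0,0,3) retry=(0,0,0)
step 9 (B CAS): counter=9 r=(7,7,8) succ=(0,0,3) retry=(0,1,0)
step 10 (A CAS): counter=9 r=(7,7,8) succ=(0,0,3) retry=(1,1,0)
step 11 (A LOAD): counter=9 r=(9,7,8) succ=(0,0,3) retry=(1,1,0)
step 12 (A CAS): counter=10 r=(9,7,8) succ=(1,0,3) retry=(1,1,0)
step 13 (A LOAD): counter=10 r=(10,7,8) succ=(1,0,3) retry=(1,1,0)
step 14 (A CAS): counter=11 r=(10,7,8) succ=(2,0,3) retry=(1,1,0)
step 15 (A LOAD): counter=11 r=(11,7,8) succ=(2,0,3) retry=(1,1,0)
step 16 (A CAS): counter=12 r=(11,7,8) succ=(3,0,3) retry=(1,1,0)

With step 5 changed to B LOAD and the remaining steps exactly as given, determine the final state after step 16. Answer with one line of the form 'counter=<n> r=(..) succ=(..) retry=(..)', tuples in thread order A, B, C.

(re-executing from step 5 with the substitution; state before step 5: counter=7 r=(7,7,6) succ=(0,0,1) retry=(0,0,0))
step 5 (B LOAD): counter=7 r=(7,7,6) succ=(0,0,1) retry=(0,0,0)
step 6 (C CAS): counter=7 r=(7,7,6) succ=(0,0,1) retry=(0,0,1)
step 7 (C LOAD): counter=7 r=(7,7,7) succ=(0,0,1) retry=(0,0,1)
step 8 (C CAS): counter=8 r=(7,7,7) succ=(0,0,2) retry=(0,0,1)
step 9 (B CAS): counter=8 r=(7,7,7) succ=(0,0,2) retry=(0,1,1)
step 10 (A CAS): counter=8 r=(7,7,7) succ=(0,0,2) retry=(1,1,1)
step 11 (A LOAD): counter=8 r=(8,7,7) succ=(0,0,2) retry=(1,1,1)
step 12 (A CAS): counter=9 r=(8,7,7) succ=(1,0,2) retry=(1,1,1)
step 13 (A LOAD): counter=9 r=(9,7,7) succ=(1,0,2) retry=(1,1,1)
step 14 (A CAS): counter=10 r=(9,7,7) succ=(2,0,2) retry=(1,1,1)
step 15 (A LOAD): counter=10 r=(10,7,7) succ=(2,0,2) retry=(1,1,1)
step 16 (A CAS): counter=11 r=(10,7,7) succ=(3,0,2) retry=(1,1,1)

counter=11 r=(10,7,7) succ=(3,0,2) retry=(1,1,1)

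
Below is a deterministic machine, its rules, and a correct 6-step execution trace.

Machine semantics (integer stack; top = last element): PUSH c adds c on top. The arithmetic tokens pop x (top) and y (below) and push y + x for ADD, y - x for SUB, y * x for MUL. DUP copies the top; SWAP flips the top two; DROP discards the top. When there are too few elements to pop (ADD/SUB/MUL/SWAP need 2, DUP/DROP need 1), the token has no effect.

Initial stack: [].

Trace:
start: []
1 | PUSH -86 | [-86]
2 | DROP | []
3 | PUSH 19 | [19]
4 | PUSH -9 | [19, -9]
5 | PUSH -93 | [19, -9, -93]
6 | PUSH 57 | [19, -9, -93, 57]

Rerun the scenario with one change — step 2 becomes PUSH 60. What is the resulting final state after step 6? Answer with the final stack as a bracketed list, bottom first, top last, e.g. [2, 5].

(re-executing from step 2 with the substitution; state before step 2: [-86])
2 | PUSH 60 | [-86, 60]
3 | PUSH 19 | [-86, 60, 19]
4 | PUSH -9 | [-86, 60, 19, -9]
5 | PUSH -93 | [-86, 60, 19, -9, -93]
6 | PUSH 57 | [-86, 60, 19, -9, -93, 57]

[-86, 60, 19, -9, -93, 57]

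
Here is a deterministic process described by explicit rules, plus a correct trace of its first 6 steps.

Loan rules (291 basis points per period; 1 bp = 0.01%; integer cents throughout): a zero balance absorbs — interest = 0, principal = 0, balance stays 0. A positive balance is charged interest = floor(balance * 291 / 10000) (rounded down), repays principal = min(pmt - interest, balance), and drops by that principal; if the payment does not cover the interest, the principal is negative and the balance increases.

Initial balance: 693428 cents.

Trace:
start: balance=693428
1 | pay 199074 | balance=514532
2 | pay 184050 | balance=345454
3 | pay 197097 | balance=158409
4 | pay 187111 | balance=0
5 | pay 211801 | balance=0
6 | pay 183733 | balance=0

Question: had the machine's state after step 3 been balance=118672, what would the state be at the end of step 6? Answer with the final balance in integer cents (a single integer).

0

state after step 3 := balance=118672
4 | pay 187111 | balance=0
5 | pay 211801 | balance=0
6 | pay 183733 | balance=0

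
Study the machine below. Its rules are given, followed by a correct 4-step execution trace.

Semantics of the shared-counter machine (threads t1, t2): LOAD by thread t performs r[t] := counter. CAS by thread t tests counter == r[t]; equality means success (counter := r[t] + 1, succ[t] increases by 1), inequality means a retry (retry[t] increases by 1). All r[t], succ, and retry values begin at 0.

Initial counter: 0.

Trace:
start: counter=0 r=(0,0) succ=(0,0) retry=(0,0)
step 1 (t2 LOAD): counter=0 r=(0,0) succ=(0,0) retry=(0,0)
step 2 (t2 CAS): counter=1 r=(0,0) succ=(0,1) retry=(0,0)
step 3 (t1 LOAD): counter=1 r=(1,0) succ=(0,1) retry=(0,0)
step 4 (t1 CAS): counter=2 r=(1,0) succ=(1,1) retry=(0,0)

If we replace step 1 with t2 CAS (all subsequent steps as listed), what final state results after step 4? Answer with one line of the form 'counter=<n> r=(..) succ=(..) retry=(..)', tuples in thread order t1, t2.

counter=2 r=(1,0) succ=(1,1) retry=(0,1)

(re-executing from step 1 with the substitution; state before step 1: counter=0 r=(0,0) succ=(0,0) retry=(0,0))
step 1 (t2 CAS): counter=1 r=(0,0) succ=(0,1) retry=(0,0)
step 2 (t2 CAS): counter=1 r=(0,0) succ=(0,1) retry=(0,1)
step 3 (t1 LOAD): counter=1 r=(1,0) succ=(0,1) retry=(0,1)
step 4 (t1 CAS): counter=2 r=(1,0) succ=(1,1) retry=(0,1)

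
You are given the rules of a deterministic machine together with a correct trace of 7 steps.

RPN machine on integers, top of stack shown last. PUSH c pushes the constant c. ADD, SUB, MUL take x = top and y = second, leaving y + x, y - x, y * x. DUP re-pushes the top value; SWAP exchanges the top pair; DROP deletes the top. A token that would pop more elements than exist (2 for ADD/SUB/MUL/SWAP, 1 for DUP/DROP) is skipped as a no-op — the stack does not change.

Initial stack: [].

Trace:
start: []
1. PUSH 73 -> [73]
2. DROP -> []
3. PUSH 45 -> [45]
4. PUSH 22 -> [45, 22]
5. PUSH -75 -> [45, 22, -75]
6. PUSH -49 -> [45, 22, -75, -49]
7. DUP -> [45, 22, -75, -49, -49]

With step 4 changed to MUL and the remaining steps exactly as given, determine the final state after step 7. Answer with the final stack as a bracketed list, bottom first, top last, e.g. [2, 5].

(re-executing from step 4 with the substitution; state before step 4: [45])
4. MUL -> [45]
5. PUSH -75 -> [45, -75]
6. PUSH -49 -> [45, -75, -49]
7. DUP -> [45, -75, -49, -49]

[45, -75, -49, -49]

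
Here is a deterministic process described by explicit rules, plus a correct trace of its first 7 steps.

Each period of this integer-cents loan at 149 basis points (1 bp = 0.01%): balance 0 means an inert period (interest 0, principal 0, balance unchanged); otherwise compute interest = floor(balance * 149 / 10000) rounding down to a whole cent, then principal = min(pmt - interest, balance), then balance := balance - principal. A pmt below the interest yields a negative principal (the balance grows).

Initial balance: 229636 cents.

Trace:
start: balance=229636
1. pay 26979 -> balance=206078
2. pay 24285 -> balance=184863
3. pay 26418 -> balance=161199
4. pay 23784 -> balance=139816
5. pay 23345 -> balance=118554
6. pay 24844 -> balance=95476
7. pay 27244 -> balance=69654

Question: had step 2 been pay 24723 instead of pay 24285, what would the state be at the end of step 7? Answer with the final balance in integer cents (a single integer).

69182

(re-executing from step 2 with the substitution; state before step 2: balance=206078)
2. pay 24723 -> balance=184425
3. pay 26418 -> balance=160754
4. pay 23784 -> balance=139365
5. pay 23345 -> balance=118096
6. pay 24844 -> balance=95011
7. pay 27244 -> balance=69182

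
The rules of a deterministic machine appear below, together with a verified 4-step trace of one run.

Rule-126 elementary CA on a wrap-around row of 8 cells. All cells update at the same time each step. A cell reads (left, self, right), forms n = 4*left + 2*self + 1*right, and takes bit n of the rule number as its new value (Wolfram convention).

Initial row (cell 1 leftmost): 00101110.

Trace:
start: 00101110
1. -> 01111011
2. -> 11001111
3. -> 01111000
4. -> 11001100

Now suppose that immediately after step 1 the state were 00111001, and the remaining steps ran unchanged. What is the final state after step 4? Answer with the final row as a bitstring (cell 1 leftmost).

01101100

state after step 1 := 00111001
2. -> 11101111
3. -> 00111000
4. -> 01101100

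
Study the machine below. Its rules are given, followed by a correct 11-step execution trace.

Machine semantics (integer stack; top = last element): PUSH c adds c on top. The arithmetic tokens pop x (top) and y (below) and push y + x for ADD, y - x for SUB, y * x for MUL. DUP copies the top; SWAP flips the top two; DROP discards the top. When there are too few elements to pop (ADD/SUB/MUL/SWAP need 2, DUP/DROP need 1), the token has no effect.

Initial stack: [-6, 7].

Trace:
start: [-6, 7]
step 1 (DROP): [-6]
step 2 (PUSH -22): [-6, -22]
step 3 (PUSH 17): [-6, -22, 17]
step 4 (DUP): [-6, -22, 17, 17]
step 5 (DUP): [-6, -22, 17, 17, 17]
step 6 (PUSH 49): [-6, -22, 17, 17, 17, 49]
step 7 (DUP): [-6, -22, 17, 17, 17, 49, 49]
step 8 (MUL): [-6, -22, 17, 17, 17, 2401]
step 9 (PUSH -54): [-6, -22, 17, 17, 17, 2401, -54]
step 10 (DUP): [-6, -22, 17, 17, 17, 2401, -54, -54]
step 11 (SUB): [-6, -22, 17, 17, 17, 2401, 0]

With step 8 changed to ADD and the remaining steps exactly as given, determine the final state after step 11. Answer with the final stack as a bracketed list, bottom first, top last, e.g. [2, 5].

(re-executing from step 8 with the substitution; state before step 8: [-6, -22, 17, 17, 17, 49, 49])
step 8 (ADD): [-6, -22, 17, 17, 17, 98]
step 9 (PUSH -54): [-6, -22, 17, 17, 17, 98, -54]
step 10 (DUP): [-6, -22, 17, 17, 17, 98, -54, -54]
step 11 (SUB): [-6, -22, 17, 17, 17, 98, 0]

[-6, -22, 17, 17, 17, 98, 0]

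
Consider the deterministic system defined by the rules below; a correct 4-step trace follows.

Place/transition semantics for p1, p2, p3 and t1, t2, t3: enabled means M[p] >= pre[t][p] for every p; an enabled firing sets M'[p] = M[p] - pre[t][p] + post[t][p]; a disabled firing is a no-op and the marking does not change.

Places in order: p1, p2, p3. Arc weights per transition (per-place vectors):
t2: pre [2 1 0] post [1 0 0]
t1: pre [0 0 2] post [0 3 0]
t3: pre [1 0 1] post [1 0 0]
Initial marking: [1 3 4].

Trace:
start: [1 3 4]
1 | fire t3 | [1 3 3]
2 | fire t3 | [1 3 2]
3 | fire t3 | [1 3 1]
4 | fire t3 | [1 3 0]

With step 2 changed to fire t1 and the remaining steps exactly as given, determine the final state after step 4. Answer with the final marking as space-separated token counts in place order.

(re-executing from step 2 with the substitution; state before step 2: [1 3 3])
2 | fire t1 | [1 6 1]
3 | fire t3 | [1 6 0]
4 | fire t3 | [1 6 0]

1 6 0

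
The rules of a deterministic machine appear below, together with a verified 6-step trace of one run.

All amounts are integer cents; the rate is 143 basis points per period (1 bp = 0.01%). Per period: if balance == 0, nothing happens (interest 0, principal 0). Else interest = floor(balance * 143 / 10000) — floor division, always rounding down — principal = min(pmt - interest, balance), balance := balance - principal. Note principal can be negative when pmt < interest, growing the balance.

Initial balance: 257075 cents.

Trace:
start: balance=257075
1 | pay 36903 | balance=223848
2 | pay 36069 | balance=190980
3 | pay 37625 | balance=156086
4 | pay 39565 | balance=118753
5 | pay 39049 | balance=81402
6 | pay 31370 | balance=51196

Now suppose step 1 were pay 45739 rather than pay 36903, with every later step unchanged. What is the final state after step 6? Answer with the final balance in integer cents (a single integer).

(re-executing from step 1 with the substitution; state before step 1: balance=257075)
1 | pay 45739 | balance=215012
2 | pay 36069 | balance=182017
3 | pay 37625 | balance=146994
4 | pay 39565 | balance=109531
5 | pay 39049 | balance=72048
6 | pay 31370 | balance=41708

41708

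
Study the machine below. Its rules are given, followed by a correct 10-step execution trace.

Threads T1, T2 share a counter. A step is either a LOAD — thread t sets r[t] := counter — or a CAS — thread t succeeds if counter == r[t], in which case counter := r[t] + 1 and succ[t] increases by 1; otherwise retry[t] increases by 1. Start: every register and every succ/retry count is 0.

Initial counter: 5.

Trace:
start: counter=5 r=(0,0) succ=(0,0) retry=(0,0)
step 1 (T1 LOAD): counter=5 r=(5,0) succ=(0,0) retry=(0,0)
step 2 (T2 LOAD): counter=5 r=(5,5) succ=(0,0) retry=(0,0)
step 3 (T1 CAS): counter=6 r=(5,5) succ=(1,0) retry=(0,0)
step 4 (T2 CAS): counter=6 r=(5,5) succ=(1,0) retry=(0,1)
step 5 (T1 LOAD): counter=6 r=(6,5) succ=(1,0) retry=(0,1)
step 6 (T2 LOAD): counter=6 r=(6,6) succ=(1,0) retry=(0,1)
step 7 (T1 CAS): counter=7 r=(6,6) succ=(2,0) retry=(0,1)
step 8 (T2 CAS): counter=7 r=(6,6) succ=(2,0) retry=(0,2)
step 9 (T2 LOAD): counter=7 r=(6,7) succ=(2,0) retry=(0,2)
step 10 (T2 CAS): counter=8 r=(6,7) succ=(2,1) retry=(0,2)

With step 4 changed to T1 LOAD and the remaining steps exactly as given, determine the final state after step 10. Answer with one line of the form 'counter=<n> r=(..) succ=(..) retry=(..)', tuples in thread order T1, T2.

(re-executing from step 4 with the substitution; state before step 4: counter=6 r=(5,5) succ=(1,0) retry=(0,0))
step 4 (T1 LOAD): counter=6 r=(6,5) succ=(1,0) retry=(0,0)
step 5 (T1 LOAD): counter=6 r=(6,5) succ=(1,0) retry=(0,0)
step 6 (T2 LOAD): counter=6 r=(6,6) succ=(1,0) retry=(0,0)
step 7 (T1 CAS): counter=7 r=(6,6) succ=(2,0) retry=(0,0)
step 8 (T2 CAS): counter=7 r=(6,6) succ=(2,0) retry=(0,1)
step 9 (T2 LOAD): counter=7 r=(6,7) succ=(2,0) retry=(0,1)
step 10 (T2 CAS): counter=8 r=(6,7) succ=(2,1) retry=(0,1)

counter=8 r=(6,7) succ=(2,1) retry=(0,1)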